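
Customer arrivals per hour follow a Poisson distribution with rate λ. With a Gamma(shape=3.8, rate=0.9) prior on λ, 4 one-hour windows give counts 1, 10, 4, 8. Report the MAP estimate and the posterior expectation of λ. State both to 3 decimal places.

Σ counts = 23. Posterior: Gamma(shape = 3.8+23 = 26.8, rate = 0.9+4 = 4.9).
Mode = (α−1)/β = 25.8/4.9 = 5.265.
Mean = α/β = 26.8/4.9 = 5.469.

MAP: 5.265. Posterior mean: 5.469.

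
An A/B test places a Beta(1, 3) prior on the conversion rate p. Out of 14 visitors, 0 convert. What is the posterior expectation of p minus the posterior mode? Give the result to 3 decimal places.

0.056

Posterior: Beta(1+0, 3+14) = Beta(1, 17).
Since α = 1 ≤ 1 and β > 1, the Beta density is monotone decreasing on [0,1]; the mode is at 0.
Mean = 1/(1+17) = 0.056.
Difference = 0.056 − 0.000 = 0.056.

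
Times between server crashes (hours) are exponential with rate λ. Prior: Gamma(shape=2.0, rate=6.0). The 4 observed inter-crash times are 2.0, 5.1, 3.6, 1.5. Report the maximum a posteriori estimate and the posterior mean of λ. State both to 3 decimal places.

maximum a posteriori estimate = 0.275, posterior mean = 0.330

Σ times = 12.2. Posterior: Gamma(shape = 2.0+4 = 6.0, rate = 6.0+12.2 = 18.2).
Mode = (α−1)/β = 5.0/18.2 = 0.275.
Mean = α/β = 6.0/18.2 = 0.330.
The posterior is right-skewed, so the mean exceeds the mode.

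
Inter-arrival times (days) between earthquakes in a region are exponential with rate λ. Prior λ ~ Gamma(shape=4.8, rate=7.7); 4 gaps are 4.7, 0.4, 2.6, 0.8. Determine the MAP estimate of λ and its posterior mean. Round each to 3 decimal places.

Σ times = 8.5. Posterior: Gamma(shape = 4.8+4 = 8.8, rate = 7.7+8.5 = 16.2).
Mode = (α−1)/β = 7.8/16.2 = 0.481.
Mean = α/β = 8.8/16.2 = 0.543.
The mean is pulled above the mode by the posterior's right skew.

MAP: 0.481. Posterior mean: 0.543.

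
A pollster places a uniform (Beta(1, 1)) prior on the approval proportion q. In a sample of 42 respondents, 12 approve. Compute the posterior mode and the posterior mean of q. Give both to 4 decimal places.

Posterior: Beta(1+12, 1+30) = Beta(13, 31).
Mode = (13−1)/(13+31−2) = 12/42 = 0.2857.
With a flat prior the MAP equals the MLE, 12/42.
Mean = 13/(13+31) = 13/44 = 0.2955.

q_MAP = 0.2857, E[q|data] = 0.2955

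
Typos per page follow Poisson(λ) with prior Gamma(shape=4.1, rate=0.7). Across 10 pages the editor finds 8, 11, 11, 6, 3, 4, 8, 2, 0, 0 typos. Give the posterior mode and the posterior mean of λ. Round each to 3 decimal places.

posterior mode = 5.243, posterior mean = 5.336

Σ counts = 53. Posterior: Gamma(shape = 4.1+53 = 57.1, rate = 0.7+10 = 10.7).
Mode = (α−1)/β = 56.1/10.7 = 5.243.
Mean = α/β = 57.1/10.7 = 5.336.
The posterior is right-skewed, so the mean exceeds the mode.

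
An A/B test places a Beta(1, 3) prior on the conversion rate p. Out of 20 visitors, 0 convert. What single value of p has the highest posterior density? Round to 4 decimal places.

0.0000

Posterior: Beta(1+0, 3+20) = Beta(1, 23).
Since α = 1 ≤ 1 and β > 1, the Beta density is monotone decreasing on [0,1]; the mode is at 0.
Mean = 1/(1+23) = 0.0417.
This is the posterior mode — the MAP estimate.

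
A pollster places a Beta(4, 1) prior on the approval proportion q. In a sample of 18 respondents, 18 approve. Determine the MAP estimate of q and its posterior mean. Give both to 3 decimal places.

MAP: 1.000. Posterior mean: 0.957.

Posterior: Beta(4+18, 1+0) = Beta(22, 1).
Since β = 1 ≤ 1 and α > 1, the Beta density is monotone increasing on [0,1]; the mode is at 1.
Mean = 22/(22+1) = 0.957.
Left-skewed posterior ⇒ mean < mode.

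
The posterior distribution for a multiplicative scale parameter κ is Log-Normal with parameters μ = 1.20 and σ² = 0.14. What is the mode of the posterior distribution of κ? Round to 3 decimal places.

Mode = exp(μ − σ²) = exp(1.06) = 2.886.
Mean = exp(μ + σ²/2) = exp(1.270) = 3.561.
This is the posterior mode — the MAP estimate.

2.886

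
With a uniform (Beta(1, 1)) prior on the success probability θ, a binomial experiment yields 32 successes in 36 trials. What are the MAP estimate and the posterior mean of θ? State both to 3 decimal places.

MAP = 0.889; posterior mean = 0.868

Posterior: Beta(1+32, 1+4) = Beta(33, 5).
Mode = (33−1)/(33+5−2) = 32/36 = 0.889.
Mean = 33/(33+5) = 33/38 = 0.868.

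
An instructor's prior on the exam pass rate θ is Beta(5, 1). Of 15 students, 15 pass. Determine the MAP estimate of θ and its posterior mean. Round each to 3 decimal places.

Posterior: Beta(5+15, 1+0) = Beta(20, 1).
Since β = 1 ≤ 1 and α > 1, the Beta density is monotone increasing on [0,1]; the mode is at 1.
Mean = 20/(20+1) = 0.952.

MAP: 1.000. Posterior mean: 0.952.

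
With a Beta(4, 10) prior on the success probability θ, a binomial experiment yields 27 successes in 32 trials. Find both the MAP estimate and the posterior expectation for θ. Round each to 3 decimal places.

Posterior: Beta(4+27, 10+5) = Beta(31, 15).
Mode = (31−1)/(31+15−2) = 30/44 = 0.682.
Mean = 31/(31+15) = 31/46 = 0.674.
Mode > mean: the posterior has a left tail.

MAP = 0.682; posterior mean = 0.674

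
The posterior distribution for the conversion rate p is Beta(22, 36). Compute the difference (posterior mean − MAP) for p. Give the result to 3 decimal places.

Mode = (22−1)/(22+36−2) = 21/56 = 0.375.
Mean = 22/(22+36) = 22/58 = 0.379.
Difference = 0.379 − 0.375 = 0.004.
Right-skewed posterior ⇒ mode < mean.

0.004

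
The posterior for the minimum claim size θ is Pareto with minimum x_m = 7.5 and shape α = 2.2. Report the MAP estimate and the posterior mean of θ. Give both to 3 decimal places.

MAP estimate = 7.500, posterior mean = 13.750

The Pareto density is strictly decreasing on [x_m, ∞), so the mode is x_m = 7.500.
Mean = α·x_m/(α−1) = 2.2·7.5/1.2 = 13.750.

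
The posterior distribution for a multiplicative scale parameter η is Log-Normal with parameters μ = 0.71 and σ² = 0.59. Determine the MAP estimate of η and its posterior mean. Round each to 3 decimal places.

MAP: 1.127. Posterior mean: 2.732.

Mode = exp(μ − σ²) = exp(0.12) = 1.127.
Mean = exp(μ + σ²/2) = exp(1.005) = 2.732.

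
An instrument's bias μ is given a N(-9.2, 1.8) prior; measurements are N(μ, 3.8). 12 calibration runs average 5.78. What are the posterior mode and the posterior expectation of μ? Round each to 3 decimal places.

Posterior for μ is Normal. Precision-weighted mean: (1/1.8·-9.2 + 12/3.8·5.78) / (1/1.8 + 12/3.8) = 3.539.
A Normal posterior is symmetric, so mode = mean.

MAP: 3.539. Posterior mean: 3.539.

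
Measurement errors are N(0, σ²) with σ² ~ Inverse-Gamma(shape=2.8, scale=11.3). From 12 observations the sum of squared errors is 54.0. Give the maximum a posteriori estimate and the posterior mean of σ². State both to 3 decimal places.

MAP: 3.908. Posterior mean: 4.910.

Posterior: Inverse-Gamma(shape = 2.8+12/2 = 8.8, scale = 11.3+54.0/2 = 38.3).
Mode = β/(α+1) = 38.3/9.8 = 3.908.
Mean = β/(α−1) = 38.3/7.8 = 4.910.
The posterior is right-skewed, so the mean exceeds the mode.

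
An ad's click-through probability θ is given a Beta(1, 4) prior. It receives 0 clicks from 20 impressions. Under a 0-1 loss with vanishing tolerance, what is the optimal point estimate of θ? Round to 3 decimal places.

0.000

Posterior: Beta(1+0, 4+20) = Beta(1, 24).
Since α = 1 ≤ 1 and β > 1, the Beta density is monotone decreasing on [0,1]; the mode is at 0.
Mean = 1/(1+24) = 0.040.
This is the posterior mode — the MAP estimate.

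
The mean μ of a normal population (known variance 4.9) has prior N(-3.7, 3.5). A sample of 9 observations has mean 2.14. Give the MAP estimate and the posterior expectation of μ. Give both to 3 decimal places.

MAP: 1.354. Posterior mean: 1.354.

Posterior for μ is Normal. Precision-weighted mean: (1/3.5·-3.7 + 9/4.9·2.14) / (1/3.5 + 9/4.9) = 1.354.
A Normal posterior is symmetric, so mode = mean.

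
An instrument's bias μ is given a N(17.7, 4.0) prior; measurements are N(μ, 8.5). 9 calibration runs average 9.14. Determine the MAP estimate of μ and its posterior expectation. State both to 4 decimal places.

Posterior for μ is Normal. Precision-weighted mean: (1/4.0·17.7 + 9/8.5·9.14) / (1/4.0 + 9/8.5) = 10.7751.
A Normal posterior is symmetric, so mode = mean.

MAP = 10.7751, posterior mean = 10.7751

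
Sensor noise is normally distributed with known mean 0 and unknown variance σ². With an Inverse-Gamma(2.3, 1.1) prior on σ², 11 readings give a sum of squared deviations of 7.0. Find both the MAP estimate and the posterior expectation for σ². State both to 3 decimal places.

Posterior: Inverse-Gamma(shape = 2.3+11/2 = 7.8, scale = 1.1+7.0/2 = 4.6).
Mode = β/(α+1) = 4.6/8.8 = 0.523.
Mean = β/(α−1) = 4.6/6.8 = 0.676.
Right-skewed posterior ⇒ mode < mean.

MAP estimate = 0.523, posterior expectation = 0.676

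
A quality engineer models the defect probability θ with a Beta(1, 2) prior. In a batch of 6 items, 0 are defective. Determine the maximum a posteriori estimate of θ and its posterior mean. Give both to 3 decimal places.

Posterior: Beta(1+0, 2+6) = Beta(1, 8).
Since α = 1 ≤ 1 and β > 1, the Beta density is monotone decreasing on [0,1]; the mode is at 0.
Mean = 1/(1+8) = 0.111.
The posterior is right-skewed, so the mean exceeds the mode.

θ_MAP = 0.000, E[θ|data] = 0.111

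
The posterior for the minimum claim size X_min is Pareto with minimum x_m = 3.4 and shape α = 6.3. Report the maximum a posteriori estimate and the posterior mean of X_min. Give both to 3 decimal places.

MAP = 3.400, posterior mean = 4.042

The Pareto density is strictly decreasing on [x_m, ∞), so the mode is x_m = 3.400.
Mean = α·x_m/(α−1) = 6.3·3.4/5.3 = 4.042.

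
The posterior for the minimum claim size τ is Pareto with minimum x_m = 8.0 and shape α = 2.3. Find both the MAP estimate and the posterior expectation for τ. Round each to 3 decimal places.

MAP = 8.000, posterior mean = 14.154

The Pareto density is strictly decreasing on [x_m, ∞), so the mode is x_m = 8.000.
Mean = α·x_m/(α−1) = 2.3·8.0/1.3 = 14.154.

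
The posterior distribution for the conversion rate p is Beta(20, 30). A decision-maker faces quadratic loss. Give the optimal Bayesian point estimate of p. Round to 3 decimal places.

0.400

Mode = (20−1)/(20+30−2) = 19/48 = 0.396.
Mean = 20/(20+30) = 20/50 = 0.400.
Quadratic loss ⇒ the optimal estimator is the posterior mean.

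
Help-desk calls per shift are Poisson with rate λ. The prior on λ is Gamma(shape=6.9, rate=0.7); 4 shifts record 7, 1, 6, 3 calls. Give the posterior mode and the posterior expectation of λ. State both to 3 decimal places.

Σ counts = 17. Posterior: Gamma(shape = 6.9+17 = 23.9, rate = 0.7+4 = 4.7).
Mode = (α−1)/β = 22.9/4.7 = 4.872.
Mean = α/β = 23.9/4.7 = 5.085.

MAP: 4.872. Posterior mean: 5.085.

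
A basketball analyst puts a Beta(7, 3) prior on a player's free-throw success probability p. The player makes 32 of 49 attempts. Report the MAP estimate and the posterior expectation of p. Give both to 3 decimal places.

Posterior: Beta(7+32, 3+17) = Beta(39, 20).
Mode = (39−1)/(39+20−2) = 38/57 = 0.667.
Mean = 39/(39+20) = 39/59 = 0.661.

MAP = 0.667; posterior mean = 0.661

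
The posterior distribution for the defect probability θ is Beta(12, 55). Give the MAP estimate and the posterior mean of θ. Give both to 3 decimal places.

MAP estimate = 0.169, posterior mean = 0.179

Mode = (12−1)/(12+55−2) = 11/65 = 0.169.
Mean = 12/(12+55) = 12/67 = 0.179.
The posterior is right-skewed, so the mean exceeds the mode.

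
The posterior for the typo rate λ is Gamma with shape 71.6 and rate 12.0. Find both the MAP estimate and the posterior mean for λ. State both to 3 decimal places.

MAP: 5.883. Posterior mean: 5.967.

Mode = (α−1)/β = 70.6/12.0 = 5.883.
Mean = α/β = 71.6/12.0 = 5.967.
Right-skewed posterior ⇒ mode < mean.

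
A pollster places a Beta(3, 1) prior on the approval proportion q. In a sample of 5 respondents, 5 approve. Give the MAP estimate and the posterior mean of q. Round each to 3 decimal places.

Posterior: Beta(3+5, 1+0) = Beta(8, 1).
Since β = 1 ≤ 1 and α > 1, the Beta density is monotone increasing on [0,1]; the mode is at 1.
Mean = 8/(8+1) = 0.889.
Left-skewed posterior ⇒ mean < mode.

MAP = 1.000, posterior mean = 0.889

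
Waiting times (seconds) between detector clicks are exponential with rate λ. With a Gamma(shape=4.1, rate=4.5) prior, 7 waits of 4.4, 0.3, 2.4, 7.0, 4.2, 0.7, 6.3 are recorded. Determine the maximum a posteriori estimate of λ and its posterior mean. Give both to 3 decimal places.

maximum a posteriori estimate = 0.339, posterior mean = 0.372

Σ times = 25.3. Posterior: Gamma(shape = 4.1+7 = 11.1, rate = 4.5+25.3 = 29.8).
Mode = (α−1)/β = 10.1/29.8 = 0.339.
Mean = α/β = 11.1/29.8 = 0.372.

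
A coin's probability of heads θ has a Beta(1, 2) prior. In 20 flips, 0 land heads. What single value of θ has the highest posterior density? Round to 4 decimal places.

0.0000

Posterior: Beta(1+0, 2+20) = Beta(1, 22).
Since α = 1 ≤ 1 and β > 1, the Beta density is monotone decreasing on [0,1]; the mode is at 0.
Mean = 1/(1+22) = 0.0435.
This is the posterior mode — the MAP estimate.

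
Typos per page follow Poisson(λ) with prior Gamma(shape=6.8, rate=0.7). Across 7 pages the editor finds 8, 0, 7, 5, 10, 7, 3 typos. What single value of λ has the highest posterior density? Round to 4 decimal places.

Σ counts = 40. Posterior: Gamma(shape = 6.8+40 = 46.8, rate = 0.7+7 = 7.7).
Mode = (α−1)/β = 45.8/7.7 = 5.9481.
Mean = α/β = 46.8/7.7 = 6.0779.
This is the posterior mode — the MAP estimate.

5.9481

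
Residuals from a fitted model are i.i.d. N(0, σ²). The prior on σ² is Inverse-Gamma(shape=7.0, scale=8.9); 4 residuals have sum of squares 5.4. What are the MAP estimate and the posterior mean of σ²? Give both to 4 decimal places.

MAP: 1.1600. Posterior mean: 1.4500.

Posterior: Inverse-Gamma(shape = 7.0+4/2 = 9.0, scale = 8.9+5.4/2 = 11.6).
Mode = β/(α+1) = 11.6/10.0 = 1.1600.
Mean = β/(α−1) = 11.6/8.0 = 1.4500.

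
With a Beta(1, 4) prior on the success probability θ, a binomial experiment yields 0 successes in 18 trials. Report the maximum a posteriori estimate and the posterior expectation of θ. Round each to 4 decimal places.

Posterior: Beta(1+0, 4+18) = Beta(1, 22).
Since α = 1 ≤ 1 and β > 1, the Beta density is monotone decreasing on [0,1]; the mode is at 0.
Mean = 1/(1+22) = 0.0435.

maximum a posteriori estimate = 0.0000, posterior expectation = 0.0435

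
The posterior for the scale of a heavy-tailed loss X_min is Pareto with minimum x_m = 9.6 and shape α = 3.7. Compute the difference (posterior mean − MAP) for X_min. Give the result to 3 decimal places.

3.556

The Pareto density is strictly decreasing on [x_m, ∞), so the mode is x_m = 9.600.
Mean = α·x_m/(α−1) = 3.7·9.6/2.7 = 13.156.
Difference = 13.156 − 9.600 = 3.556.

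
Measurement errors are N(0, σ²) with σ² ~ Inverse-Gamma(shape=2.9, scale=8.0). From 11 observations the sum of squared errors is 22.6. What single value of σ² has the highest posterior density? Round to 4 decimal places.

Posterior: Inverse-Gamma(shape = 2.9+11/2 = 8.4, scale = 8.0+22.6/2 = 19.3).
Mode = β/(α+1) = 19.3/9.4 = 2.0532.
Mean = β/(α−1) = 19.3/7.4 = 2.6081.
This is the posterior mode — the MAP estimate.

2.0532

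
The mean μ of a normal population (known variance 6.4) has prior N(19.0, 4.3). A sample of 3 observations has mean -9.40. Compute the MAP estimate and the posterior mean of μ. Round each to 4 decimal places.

μ_MAP = 0.0176, E[μ|data] = 0.0176

Posterior for μ is Normal. Precision-weighted mean: (1/4.3·19.0 + 3/6.4·-9.40) / (1/4.3 + 3/6.4) = 0.0176.
A Normal posterior is symmetric, so mode = mean.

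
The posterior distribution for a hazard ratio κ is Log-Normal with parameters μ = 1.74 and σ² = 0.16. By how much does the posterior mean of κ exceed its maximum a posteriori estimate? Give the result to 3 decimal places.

1.317

Mode = exp(μ − σ²) = exp(1.58) = 4.855.
Mean = exp(μ + σ²/2) = exp(1.820) = 6.172.
Difference = 6.172 − 4.855 = 1.317.
Right-skewed posterior ⇒ mode < mean.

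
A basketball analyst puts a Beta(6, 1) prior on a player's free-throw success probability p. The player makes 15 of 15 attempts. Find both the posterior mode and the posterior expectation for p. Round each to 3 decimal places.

Posterior: Beta(6+15, 1+0) = Beta(21, 1).
Since β = 1 ≤ 1 and α > 1, the Beta density is monotone increasing on [0,1]; the mode is at 1.
Mean = 21/(21+1) = 0.955.

p_MAP = 1.000, E[p|data] = 0.955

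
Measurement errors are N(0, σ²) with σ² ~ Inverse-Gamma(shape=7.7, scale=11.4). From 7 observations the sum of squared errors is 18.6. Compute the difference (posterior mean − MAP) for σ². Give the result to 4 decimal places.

0.3327

Posterior: Inverse-Gamma(shape = 7.7+7/2 = 11.2, scale = 11.4+18.6/2 = 20.7).
Mode = β/(α+1) = 20.7/12.2 = 1.6967.
Mean = β/(α−1) = 20.7/10.2 = 2.0294.
Difference = 2.0294 − 1.6967 = 0.3327.
Right-skewed posterior ⇒ mode < mean.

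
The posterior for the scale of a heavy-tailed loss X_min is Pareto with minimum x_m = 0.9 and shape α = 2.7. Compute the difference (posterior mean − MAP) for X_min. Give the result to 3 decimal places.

The Pareto density is strictly decreasing on [x_m, ∞), so the mode is x_m = 0.900.
Mean = α·x_m/(α−1) = 2.7·0.9/1.7 = 1.429.
Difference = 1.429 − 0.900 = 0.529.
Right-skewed posterior ⇒ mode < mean.

0.529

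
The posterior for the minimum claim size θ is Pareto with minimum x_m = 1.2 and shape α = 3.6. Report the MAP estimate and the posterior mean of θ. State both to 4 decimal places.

The Pareto density is strictly decreasing on [x_m, ∞), so the mode is x_m = 1.2000.
Mean = α·x_m/(α−1) = 3.6·1.2/2.6 = 1.6615.
Mean > mode: the posterior has a right tail.

θ_MAP = 1.2000, E[θ|data] = 1.6615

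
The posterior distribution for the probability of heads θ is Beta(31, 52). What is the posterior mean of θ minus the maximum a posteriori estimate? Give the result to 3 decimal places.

0.003

Mode = (31−1)/(31+52−2) = 30/81 = 0.370.
Mean = 31/(31+52) = 31/83 = 0.373.
Difference = 0.373 − 0.370 = 0.003.
Mean > mode: the posterior has a right tail.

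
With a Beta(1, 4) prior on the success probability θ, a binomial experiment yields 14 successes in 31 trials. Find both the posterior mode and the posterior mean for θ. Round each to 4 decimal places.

Posterior: Beta(1+14, 4+17) = Beta(15, 21).
Mode = (15−1)/(15+21−2) = 14/34 = 0.4118.
Mean = 15/(15+21) = 15/36 = 0.4167.

MAP = 0.4118, posterior mean = 0.4167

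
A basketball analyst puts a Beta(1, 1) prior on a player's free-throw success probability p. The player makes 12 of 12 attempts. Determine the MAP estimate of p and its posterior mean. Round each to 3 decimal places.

MAP: 1.000. Posterior mean: 0.929.

Posterior: Beta(1+12, 1+0) = Beta(13, 1).
Since β = 1 ≤ 1 and α > 1, the Beta density is monotone increasing on [0,1]; the mode is at 1.
Mean = 13/(13+1) = 0.929.
The mean is pulled below the mode by the posterior's left skew.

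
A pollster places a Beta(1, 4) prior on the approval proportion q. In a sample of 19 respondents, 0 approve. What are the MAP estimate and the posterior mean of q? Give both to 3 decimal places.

Posterior: Beta(1+0, 4+19) = Beta(1, 23).
Since α = 1 ≤ 1 and β > 1, the Beta density is monotone decreasing on [0,1]; the mode is at 0.
Mean = 1/(1+23) = 0.042.

q_MAP = 0.000, E[q|data] = 0.042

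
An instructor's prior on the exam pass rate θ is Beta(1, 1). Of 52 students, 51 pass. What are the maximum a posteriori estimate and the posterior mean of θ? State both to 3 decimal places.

MAP: 0.981. Posterior mean: 0.963.

Posterior: Beta(1+51, 1+1) = Beta(52, 2).
Mode = (52−1)/(52+2−2) = 51/52 = 0.981.
With a flat prior the MAP equals the MLE, 51/52.
Mean = 52/(52+2) = 52/54 = 0.963.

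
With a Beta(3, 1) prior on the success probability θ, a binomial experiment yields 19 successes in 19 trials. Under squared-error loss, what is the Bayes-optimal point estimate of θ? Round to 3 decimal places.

0.957

Posterior: Beta(3+19, 1+0) = Beta(22, 1).
Since β = 1 ≤ 1 and α > 1, the Beta density is monotone increasing on [0,1]; the mode is at 1.
Mean = 22/(22+1) = 0.957.
Squared-error loss ⇒ the optimal estimator is the posterior mean.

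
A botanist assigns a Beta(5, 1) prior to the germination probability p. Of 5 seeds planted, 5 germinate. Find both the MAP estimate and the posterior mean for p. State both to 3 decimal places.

MAP = 1.000, posterior mean = 0.909

Posterior: Beta(5+5, 1+0) = Beta(10, 1).
Since β = 1 ≤ 1 and α > 1, the Beta density is monotone increasing on [0,1]; the mode is at 1.
Mean = 10/(10+1) = 0.909.
The mean is pulled below the mode by the posterior's left skew.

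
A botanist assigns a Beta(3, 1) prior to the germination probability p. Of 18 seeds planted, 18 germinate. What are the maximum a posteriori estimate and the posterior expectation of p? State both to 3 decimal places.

maximum a posteriori estimate = 1.000, posterior expectation = 0.955

Posterior: Beta(3+18, 1+0) = Beta(21, 1).
Since β = 1 ≤ 1 and α > 1, the Beta density is monotone increasing on [0,1]; the mode is at 1.
Mean = 21/(21+1) = 0.955.
The posterior is left-skewed, so the mode exceeds the mean.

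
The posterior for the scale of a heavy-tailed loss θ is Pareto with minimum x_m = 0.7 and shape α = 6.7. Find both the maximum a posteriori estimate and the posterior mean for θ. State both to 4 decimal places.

The Pareto density is strictly decreasing on [x_m, ∞), so the mode is x_m = 0.7000.
Mean = α·x_m/(α−1) = 6.7·0.7/5.7 = 0.8228.

θ_MAP = 0.7000, E[θ|data] = 0.8228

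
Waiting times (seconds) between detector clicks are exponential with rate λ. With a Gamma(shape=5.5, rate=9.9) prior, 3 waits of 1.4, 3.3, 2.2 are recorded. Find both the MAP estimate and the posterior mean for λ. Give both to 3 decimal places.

MAP = 0.446, posterior mean = 0.506

Σ times = 6.9. Posterior: Gamma(shape = 5.5+3 = 8.5, rate = 9.9+6.9 = 16.8).
Mode = (α−1)/β = 7.5/16.8 = 0.446.
Mean = α/β = 8.5/16.8 = 0.506.
Mean > mode: the posterior has a right tail.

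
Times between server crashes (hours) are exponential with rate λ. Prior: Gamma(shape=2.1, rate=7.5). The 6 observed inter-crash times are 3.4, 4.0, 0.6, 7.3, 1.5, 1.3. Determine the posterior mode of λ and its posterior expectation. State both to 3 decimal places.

MAP = 0.277, posterior mean = 0.316

Σ times = 18.1. Posterior: Gamma(shape = 2.1+6 = 8.1, rate = 7.5+18.1 = 25.6).
Mode = (α−1)/β = 7.1/25.6 = 0.277.
Mean = α/β = 8.1/25.6 = 0.316.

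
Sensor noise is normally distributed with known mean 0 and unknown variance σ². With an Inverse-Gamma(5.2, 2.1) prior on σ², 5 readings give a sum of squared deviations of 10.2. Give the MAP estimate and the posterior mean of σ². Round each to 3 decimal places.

MAP: 0.828. Posterior mean: 1.075.

Posterior: Inverse-Gamma(shape = 5.2+5/2 = 7.7, scale = 2.1+10.2/2 = 7.2).
Mode = β/(α+1) = 7.2/8.7 = 0.828.
Mean = β/(α−1) = 7.2/6.7 = 1.075.
The mean is pulled above the mode by the posterior's right skew.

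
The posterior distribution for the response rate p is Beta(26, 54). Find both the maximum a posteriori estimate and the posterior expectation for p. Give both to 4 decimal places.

MAP: 0.3205. Posterior mean: 0.3250.

Mode = (26−1)/(26+54−2) = 25/78 = 0.3205.
Mean = 26/(26+54) = 26/80 = 0.3250.
The posterior is right-skewed, so the mean exceeds the mode.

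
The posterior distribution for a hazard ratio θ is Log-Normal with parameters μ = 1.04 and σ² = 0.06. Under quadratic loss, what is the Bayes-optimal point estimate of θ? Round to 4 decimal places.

2.9154

Mode = exp(μ − σ²) = exp(0.98) = 2.6645.
Mean = exp(μ + σ²/2) = exp(1.070) = 2.9154.
Quadratic loss ⇒ the optimal estimator is the posterior mean.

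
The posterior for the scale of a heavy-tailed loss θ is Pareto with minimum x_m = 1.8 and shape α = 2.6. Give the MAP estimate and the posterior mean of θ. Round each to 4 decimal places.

MAP = 1.8000; posterior mean = 2.9250

The Pareto density is strictly decreasing on [x_m, ∞), so the mode is x_m = 1.8000.
Mean = α·x_m/(α−1) = 2.6·1.8/1.6 = 2.9250.
Mean > mode: the posterior has a right tail.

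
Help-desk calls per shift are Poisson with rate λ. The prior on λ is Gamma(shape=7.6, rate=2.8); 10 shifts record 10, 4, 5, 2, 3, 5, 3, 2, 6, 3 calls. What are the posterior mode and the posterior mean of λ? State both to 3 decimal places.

Σ counts = 43. Posterior: Gamma(shape = 7.6+43 = 50.6, rate = 2.8+10 = 12.8).
Mode = (α−1)/β = 49.6/12.8 = 3.875.
Mean = α/β = 50.6/12.8 = 3.953.
Mean > mode: the posterior has a right tail.

MAP: 3.875. Posterior mean: 3.953.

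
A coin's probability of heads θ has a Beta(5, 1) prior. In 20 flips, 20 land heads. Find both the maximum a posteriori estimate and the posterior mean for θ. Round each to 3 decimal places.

Posterior: Beta(5+20, 1+0) = Beta(25, 1).
Since β = 1 ≤ 1 and α > 1, the Beta density is monotone increasing on [0,1]; the mode is at 1.
Mean = 25/(25+1) = 0.962.
Left-skewed posterior ⇒ mean < mode.

maximum a posteriori estimate = 1.000, posterior mean = 0.962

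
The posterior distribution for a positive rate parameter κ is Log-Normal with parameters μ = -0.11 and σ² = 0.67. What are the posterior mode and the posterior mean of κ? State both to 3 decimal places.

Mode = exp(μ − σ²) = exp(-0.78) = 0.458.
Mean = exp(μ + σ²/2) = exp(0.225) = 1.252.

posterior mode = 0.458, posterior mean = 1.252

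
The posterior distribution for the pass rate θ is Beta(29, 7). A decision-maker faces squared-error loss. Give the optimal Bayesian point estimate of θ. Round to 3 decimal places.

0.806

Mode = (29−1)/(29+7−2) = 28/34 = 0.824.
Mean = 29/(29+7) = 29/36 = 0.806.
Squared-error loss ⇒ the optimal estimator is the posterior mean.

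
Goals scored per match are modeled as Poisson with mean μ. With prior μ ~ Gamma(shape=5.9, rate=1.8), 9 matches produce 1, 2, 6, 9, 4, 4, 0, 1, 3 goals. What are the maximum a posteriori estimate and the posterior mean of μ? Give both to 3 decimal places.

Σ counts = 30. Posterior: Gamma(shape = 5.9+30 = 35.9, rate = 1.8+9 = 10.8).
Mode = (α−1)/β = 34.9/10.8 = 3.231.
Mean = α/β = 35.9/10.8 = 3.324.

MAP = 3.231; posterior mean = 3.324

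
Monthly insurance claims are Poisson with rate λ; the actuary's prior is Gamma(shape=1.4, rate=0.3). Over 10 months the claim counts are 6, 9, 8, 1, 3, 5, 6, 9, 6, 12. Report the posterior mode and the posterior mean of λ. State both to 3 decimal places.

Σ counts = 65. Posterior: Gamma(shape = 1.4+65 = 66.4, rate = 0.3+10 = 10.3).
Mode = (α−1)/β = 65.4/10.3 = 6.350.
Mean = α/β = 66.4/10.3 = 6.447.
Mean > mode: the posterior has a right tail.

MAP = 6.350; posterior mean = 6.447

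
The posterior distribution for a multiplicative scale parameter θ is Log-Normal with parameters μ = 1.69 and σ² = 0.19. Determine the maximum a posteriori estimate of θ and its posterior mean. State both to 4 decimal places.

Mode = exp(μ − σ²) = exp(1.50) = 4.4817.
Mean = exp(μ + σ²/2) = exp(1.785) = 5.9596.
Right-skewed posterior ⇒ mode < mean.

MAP: 4.4817. Posterior mean: 5.9596.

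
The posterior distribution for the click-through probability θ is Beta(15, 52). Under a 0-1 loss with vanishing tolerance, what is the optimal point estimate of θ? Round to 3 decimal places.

Mode = (15−1)/(15+52−2) = 14/65 = 0.215.
Mean = 15/(15+52) = 15/67 = 0.224.
This is the posterior mode — the MAP estimate.

0.215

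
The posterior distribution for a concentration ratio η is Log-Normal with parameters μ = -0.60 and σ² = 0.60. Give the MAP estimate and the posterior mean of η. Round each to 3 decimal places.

MAP estimate = 0.301, posterior mean = 0.741

Mode = exp(μ − σ²) = exp(-1.20) = 0.301.
Mean = exp(μ + σ²/2) = exp(-0.300) = 0.741.
Mean > mode: the posterior has a right tail.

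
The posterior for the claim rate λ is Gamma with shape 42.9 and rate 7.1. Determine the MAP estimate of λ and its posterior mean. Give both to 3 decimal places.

Mode = (α−1)/β = 41.9/7.1 = 5.901.
Mean = α/β = 42.9/7.1 = 6.042.
The posterior is right-skewed, so the mean exceeds the mode.

MAP: 5.901. Posterior mean: 6.042.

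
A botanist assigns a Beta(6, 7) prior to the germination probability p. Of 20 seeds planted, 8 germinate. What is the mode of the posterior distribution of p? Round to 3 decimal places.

0.419

Posterior: Beta(6+8, 7+12) = Beta(14, 19).
Mode = (14−1)/(14+19−2) = 13/31 = 0.419.
Mean = 14/(14+19) = 14/33 = 0.424.
This is the posterior mode — the MAP estimate.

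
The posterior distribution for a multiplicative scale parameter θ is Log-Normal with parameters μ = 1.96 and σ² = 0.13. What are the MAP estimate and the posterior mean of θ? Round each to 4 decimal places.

Mode = exp(μ − σ²) = exp(1.83) = 6.2339.
Mean = exp(μ + σ²/2) = exp(2.025) = 7.5761.
Mean > mode: the posterior has a right tail.

MAP = 6.2339; posterior mean = 7.5761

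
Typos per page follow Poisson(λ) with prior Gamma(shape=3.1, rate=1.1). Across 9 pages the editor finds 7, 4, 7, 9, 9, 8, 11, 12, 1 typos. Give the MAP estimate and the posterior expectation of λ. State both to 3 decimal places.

MAP = 6.941; posterior mean = 7.040

Σ counts = 68. Posterior: Gamma(shape = 3.1+68 = 71.1, rate = 1.1+9 = 10.1).
Mode = (α−1)/β = 70.1/10.1 = 6.941.
Mean = α/β = 71.1/10.1 = 7.040.
The mean is pulled above the mode by the posterior's right skew.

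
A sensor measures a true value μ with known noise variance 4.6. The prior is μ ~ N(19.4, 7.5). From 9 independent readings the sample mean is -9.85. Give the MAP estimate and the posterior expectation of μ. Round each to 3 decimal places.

Posterior for μ is Normal. Precision-weighted mean: (1/7.5·19.4 + 9/4.6·-9.85) / (1/7.5 + 9/4.6) = -7.984.
A Normal posterior is symmetric, so mode = mean.

MAP estimate = -7.984, posterior expectation = -7.984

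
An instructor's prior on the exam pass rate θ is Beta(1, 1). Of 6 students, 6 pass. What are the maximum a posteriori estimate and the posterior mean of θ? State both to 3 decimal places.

MAP = 1.000, posterior mean = 0.875

Posterior: Beta(1+6, 1+0) = Beta(7, 1).
Since β = 1 ≤ 1 and α > 1, the Beta density is monotone increasing on [0,1]; the mode is at 1.
Mean = 7/(7+1) = 0.875.
The mean is pulled below the mode by the posterior's left skew.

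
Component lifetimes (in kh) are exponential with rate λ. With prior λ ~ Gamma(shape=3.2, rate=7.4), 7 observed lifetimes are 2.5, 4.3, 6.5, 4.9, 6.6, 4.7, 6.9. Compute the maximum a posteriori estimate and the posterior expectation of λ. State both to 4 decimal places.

MAP: 0.2100. Posterior mean: 0.2329.

Σ times = 36.4. Posterior: Gamma(shape = 3.2+7 = 10.2, rate = 7.4+36.4 = 43.8).
Mode = (α−1)/β = 9.2/43.8 = 0.2100.
Mean = α/β = 10.2/43.8 = 0.2329.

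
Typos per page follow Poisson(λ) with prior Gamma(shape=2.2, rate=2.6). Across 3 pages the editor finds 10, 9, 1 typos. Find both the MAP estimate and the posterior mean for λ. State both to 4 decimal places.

MAP: 3.7857. Posterior mean: 3.9643.

Σ counts = 20. Posterior: Gamma(shape = 2.2+20 = 22.2, rate = 2.6+3 = 5.6).
Mode = (α−1)/β = 21.2/5.6 = 3.7857.
Mean = α/β = 22.2/5.6 = 3.9643.
The mean is pulled above the mode by the posterior's right skew.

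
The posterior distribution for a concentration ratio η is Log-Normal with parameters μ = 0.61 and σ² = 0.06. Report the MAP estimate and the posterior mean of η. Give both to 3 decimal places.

Mode = exp(μ − σ²) = exp(0.55) = 1.733.
Mean = exp(μ + σ²/2) = exp(0.640) = 1.896.

MAP estimate = 1.733, posterior mean = 1.896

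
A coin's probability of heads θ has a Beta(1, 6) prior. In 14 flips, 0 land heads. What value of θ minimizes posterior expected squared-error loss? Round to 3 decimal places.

0.048

Posterior: Beta(1+0, 6+14) = Beta(1, 20).
Since α = 1 ≤ 1 and β > 1, the Beta density is monotone decreasing on [0,1]; the mode is at 0.
Mean = 1/(1+20) = 0.048.
Squared-error loss ⇒ the optimal estimator is the posterior mean.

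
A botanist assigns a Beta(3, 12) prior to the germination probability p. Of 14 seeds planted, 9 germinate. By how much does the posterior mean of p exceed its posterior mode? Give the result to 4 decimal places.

Posterior: Beta(3+9, 12+5) = Beta(12, 17).
Mode = (12−1)/(12+17−2) = 11/27 = 0.4074.
Mean = 12/(12+17) = 12/29 = 0.4138.
Difference = 0.4138 − 0.4074 = 0.0064.

0.0064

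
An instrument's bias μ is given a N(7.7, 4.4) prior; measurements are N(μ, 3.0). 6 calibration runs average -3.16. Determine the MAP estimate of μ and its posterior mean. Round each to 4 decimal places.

Posterior for μ is Normal. Precision-weighted mean: (1/4.4·7.7 + 6/3.0·-3.16) / (1/4.4 + 6/3.0) = -2.0518.
A Normal posterior is symmetric, so mode = mean.

MAP = -2.0518; posterior mean = -2.0518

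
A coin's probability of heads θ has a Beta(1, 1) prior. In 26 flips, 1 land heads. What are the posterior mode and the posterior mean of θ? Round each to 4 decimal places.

Posterior: Beta(1+1, 1+25) = Beta(2, 26).
Mode = (2−1)/(2+26−2) = 1/26 = 0.0385.
With a flat prior the MAP equals the MLE, 1/26.
Mean = 2/(2+26) = 2/28 = 0.0714.
Right-skewed posterior ⇒ mode < mean.

MAP = 0.0385; posterior mean = 0.0714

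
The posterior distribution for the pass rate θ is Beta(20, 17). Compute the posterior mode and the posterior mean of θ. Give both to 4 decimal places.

Mode = (20−1)/(20+17−2) = 19/35 = 0.5429.
Mean = 20/(20+17) = 20/37 = 0.5405.

MAP = 0.5429; posterior mean = 0.5405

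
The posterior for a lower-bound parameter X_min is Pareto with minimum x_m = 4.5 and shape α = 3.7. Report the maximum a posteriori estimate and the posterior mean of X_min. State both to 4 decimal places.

The Pareto density is strictly decreasing on [x_m, ∞), so the mode is x_m = 4.5000.
Mean = α·x_m/(α−1) = 3.7·4.5/2.7 = 6.1667.
The posterior is right-skewed, so the mean exceeds the mode.

X_min_MAP = 4.5000, E[X_min|data] = 6.1667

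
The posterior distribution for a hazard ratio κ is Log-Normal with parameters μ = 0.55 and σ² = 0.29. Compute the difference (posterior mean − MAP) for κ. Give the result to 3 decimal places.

0.707

Mode = exp(μ − σ²) = exp(0.26) = 1.297.
Mean = exp(μ + σ²/2) = exp(0.695) = 2.004.
Difference = 2.004 − 1.297 = 0.707.
The mean is pulled above the mode by the posterior's right skew.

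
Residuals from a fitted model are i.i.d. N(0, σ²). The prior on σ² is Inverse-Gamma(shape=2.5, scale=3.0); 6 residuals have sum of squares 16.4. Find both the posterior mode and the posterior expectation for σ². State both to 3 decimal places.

Posterior: Inverse-Gamma(shape = 2.5+6/2 = 5.5, scale = 3.0+16.4/2 = 11.2).
Mode = β/(α+1) = 11.2/6.5 = 1.723.
Mean = β/(α−1) = 11.2/4.5 = 2.489.

posterior mode = 1.723, posterior expectation = 2.489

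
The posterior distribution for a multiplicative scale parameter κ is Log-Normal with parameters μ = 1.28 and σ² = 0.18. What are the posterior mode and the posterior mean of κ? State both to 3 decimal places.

Mode = exp(μ − σ²) = exp(1.10) = 3.004.
Mean = exp(μ + σ²/2) = exp(1.370) = 3.935.
The posterior is right-skewed, so the mean exceeds the mode.

MAP = 3.004, posterior mean = 3.935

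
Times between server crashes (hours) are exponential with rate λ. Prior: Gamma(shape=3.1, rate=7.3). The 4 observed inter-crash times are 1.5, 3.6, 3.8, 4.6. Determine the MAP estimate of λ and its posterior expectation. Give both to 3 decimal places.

MAP: 0.293. Posterior mean: 0.341.

Σ times = 13.5. Posterior: Gamma(shape = 3.1+4 = 7.1, rate = 7.3+13.5 = 20.8).
Mode = (α−1)/β = 6.1/20.8 = 0.293.
Mean = α/β = 7.1/20.8 = 0.341.
The posterior is right-skewed, so the mean exceeds the mode.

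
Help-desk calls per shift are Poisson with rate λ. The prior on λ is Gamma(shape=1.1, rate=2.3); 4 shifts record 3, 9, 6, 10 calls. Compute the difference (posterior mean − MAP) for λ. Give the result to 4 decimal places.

Σ counts = 28. Posterior: Gamma(shape = 1.1+28 = 29.1, rate = 2.3+4 = 6.3).
Mode = (α−1)/β = 28.1/6.3 = 4.4603.
Mean = α/β = 29.1/6.3 = 4.6190.
Difference = 4.6190 − 4.4603 = 0.1587.

0.1587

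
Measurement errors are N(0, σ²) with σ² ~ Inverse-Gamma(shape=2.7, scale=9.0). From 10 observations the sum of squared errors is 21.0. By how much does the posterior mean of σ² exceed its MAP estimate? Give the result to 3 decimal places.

0.669

Posterior: Inverse-Gamma(shape = 2.7+10/2 = 7.7, scale = 9.0+21.0/2 = 19.5).
Mode = β/(α+1) = 19.5/8.7 = 2.241.
Mean = β/(α−1) = 19.5/6.7 = 2.910.
Difference = 2.910 − 2.241 = 0.669.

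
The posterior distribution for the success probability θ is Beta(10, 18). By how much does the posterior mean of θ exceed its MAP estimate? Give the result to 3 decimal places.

Mode = (10−1)/(10+18−2) = 9/26 = 0.346.
Mean = 10/(10+18) = 10/28 = 0.357.
Difference = 0.357 − 0.346 = 0.011.
Right-skewed posterior ⇒ mode < mean.

0.011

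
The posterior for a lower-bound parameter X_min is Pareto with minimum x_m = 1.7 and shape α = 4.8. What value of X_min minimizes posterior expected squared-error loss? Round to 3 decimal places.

The Pareto density is strictly decreasing on [x_m, ∞), so the mode is x_m = 1.700.
Mean = α·x_m/(α−1) = 4.8·1.7/3.8 = 2.147.
Squared-error loss ⇒ the optimal estimator is the posterior mean.

2.147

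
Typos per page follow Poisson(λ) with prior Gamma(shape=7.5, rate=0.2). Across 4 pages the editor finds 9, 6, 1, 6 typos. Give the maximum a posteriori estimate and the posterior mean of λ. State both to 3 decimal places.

λ_MAP = 6.786, E[λ|data] = 7.024

Σ counts = 22. Posterior: Gamma(shape = 7.5+22 = 29.5, rate = 0.2+4 = 4.2).
Mode = (α−1)/β = 28.5/4.2 = 6.786.
Mean = α/β = 29.5/4.2 = 7.024.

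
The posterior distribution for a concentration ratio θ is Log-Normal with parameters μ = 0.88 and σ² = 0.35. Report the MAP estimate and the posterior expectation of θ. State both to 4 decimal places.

Mode = exp(μ − σ²) = exp(0.53) = 1.6989.
Mean = exp(μ + σ²/2) = exp(1.055) = 2.8720.
Mean > mode: the posterior has a right tail.

MAP: 1.6989. Posterior mean: 2.8720.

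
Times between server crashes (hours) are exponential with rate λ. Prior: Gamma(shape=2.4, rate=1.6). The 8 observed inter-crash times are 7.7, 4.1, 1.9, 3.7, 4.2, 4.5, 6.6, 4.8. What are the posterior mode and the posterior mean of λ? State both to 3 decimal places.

λ_MAP = 0.240, E[λ|data] = 0.266

Σ times = 37.5. Posterior: Gamma(shape = 2.4+8 = 10.4, rate = 1.6+37.5 = 39.1).
Mode = (α−1)/β = 9.4/39.1 = 0.240.
Mean = α/β = 10.4/39.1 = 0.266.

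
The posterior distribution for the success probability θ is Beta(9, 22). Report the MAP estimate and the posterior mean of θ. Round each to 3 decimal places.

MAP: 0.276. Posterior mean: 0.290.

Mode = (9−1)/(9+22−2) = 8/29 = 0.276.
Mean = 9/(9+22) = 9/31 = 0.290.
The mean is pulled above the mode by the posterior's right skew.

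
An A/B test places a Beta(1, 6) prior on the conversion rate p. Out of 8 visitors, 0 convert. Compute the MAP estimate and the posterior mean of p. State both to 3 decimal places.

MAP = 0.000, posterior mean = 0.067

Posterior: Beta(1+0, 6+8) = Beta(1, 14).
Since α = 1 ≤ 1 and β > 1, the Beta density is monotone decreasing on [0,1]; the mode is at 0.
Mean = 1/(1+14) = 0.067.
The posterior is right-skewed, so the mean exceeds the mode.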